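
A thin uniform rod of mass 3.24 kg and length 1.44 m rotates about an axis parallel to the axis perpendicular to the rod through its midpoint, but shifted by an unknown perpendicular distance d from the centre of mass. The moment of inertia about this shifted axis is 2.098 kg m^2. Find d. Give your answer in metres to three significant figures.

About the centre-of-mass axis, I_cm = (1/12)ML² = (1/12)(3.24)(1.44)² = 0.55987 kg m^2.
Parallel axis theorem: I = I_cm + Md², so Md² = 2.098 − 0.55987 = 1.5381 kg m^2.
d = √(1.5381 / 3.24) = 0.68901 m.

0.689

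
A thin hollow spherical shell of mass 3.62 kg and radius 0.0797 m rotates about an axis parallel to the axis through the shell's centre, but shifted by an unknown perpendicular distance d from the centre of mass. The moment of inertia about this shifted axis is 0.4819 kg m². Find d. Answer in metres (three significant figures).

About the centre-of-mass axis, I_cm = (2/3)MR² = (2/3)(3.62)(0.0797)² = 0.01533 kg m².
Parallel axis theorem: I = I_cm + Md², so Md² = 0.4819 − 0.01533 = 0.46657 kg m².
d = √(0.46657 / 3.62) = 0.35901 m.

0.359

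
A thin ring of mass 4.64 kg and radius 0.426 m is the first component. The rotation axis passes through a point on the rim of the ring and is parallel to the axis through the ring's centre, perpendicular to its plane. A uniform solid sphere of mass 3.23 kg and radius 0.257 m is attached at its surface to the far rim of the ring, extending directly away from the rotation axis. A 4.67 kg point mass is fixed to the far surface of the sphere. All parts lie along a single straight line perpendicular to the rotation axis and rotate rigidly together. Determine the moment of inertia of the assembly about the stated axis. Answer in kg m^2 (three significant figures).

Thin ring: I_cm = MR² = (4.64)(0.426)² = 0.84205 kg m^2; centre at d = 0.426 m, so I = I_cm + Md² gives I = 0.84205 + (4.64)(0.426)² = 1.6841 kg m^2.
Solid sphere: I_cm = (2/5)MR² = (2/5)(3.23)(0.257)² = 0.085335 kg m^2; centre at d = 0.426 + 0.426 + 0.257 = 1.109 m, so I = I_cm + Md² gives I = 0.085335 + (3.23)(1.109)² = 4.0579 kg m^2.
Point mass: I_cm = 0; centre at d = 0.426 + 0.426 + 0.257 + 0.257 = 1.366 m, so I = I_cm + Md² gives I = 0 + (4.67)(1.366)² = 8.714 kg m^2.
Total I = 1.6841 + 4.0579 + 8.714 = 14.456 kg m^2.

14.5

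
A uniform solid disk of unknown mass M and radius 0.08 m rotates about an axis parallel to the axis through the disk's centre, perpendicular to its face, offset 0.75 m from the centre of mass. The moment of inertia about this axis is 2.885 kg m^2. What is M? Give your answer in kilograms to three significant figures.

I = I_cm + Md² = (1/2)MR² + Md² = M·[0.5·(0.08)² + (0.75)²] = M·0.5657.
So M = 2.885 / 0.5657 = 5.0999 kg.

5.10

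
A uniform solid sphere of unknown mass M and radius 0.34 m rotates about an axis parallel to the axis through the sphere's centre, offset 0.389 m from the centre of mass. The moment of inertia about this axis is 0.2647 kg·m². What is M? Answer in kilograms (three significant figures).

1.34

I = I_cm + Md² = (2/5)MR² + Md² = M·[0.4·(0.34)² + (0.389)²] = M·0.19756.
So M = 0.2647 / 0.19756 = 1.3398 kg.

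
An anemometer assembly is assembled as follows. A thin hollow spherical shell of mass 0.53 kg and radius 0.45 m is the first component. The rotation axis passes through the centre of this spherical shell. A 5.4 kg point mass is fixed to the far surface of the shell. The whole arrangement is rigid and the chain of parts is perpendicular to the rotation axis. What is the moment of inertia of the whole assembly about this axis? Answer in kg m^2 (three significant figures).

Spherical shell: I_cm = (2/3)MR² = (2/3)(0.53)(0.45)² = 0.07155 kg m^2; axis through the centre, so I = 0.07155 kg m^2.
Point mass: I_cm = 0; centre at d = 0.45 m, so the parallel axis theorem gives I = 0 + (5.4)(0.45)² = 1.0935 kg m^2.
Total I = 0.07155 + 1.0935 = 1.1651 kg m^2.

1.17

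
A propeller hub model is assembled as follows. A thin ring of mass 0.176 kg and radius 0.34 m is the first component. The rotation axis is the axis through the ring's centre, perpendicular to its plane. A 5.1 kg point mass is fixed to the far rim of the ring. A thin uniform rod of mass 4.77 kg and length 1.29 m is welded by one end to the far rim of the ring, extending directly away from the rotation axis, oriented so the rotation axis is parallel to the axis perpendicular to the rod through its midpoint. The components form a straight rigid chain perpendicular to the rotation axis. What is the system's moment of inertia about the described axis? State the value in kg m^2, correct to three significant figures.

5.90

Thin ring: I_cm = MR² = (0.176)(0.34)² = 0.020346 kg m^2; axis through the centre, so I = 0.020346 kg m^2.
Point mass: I_cm = 0; centre at d = 0.34 m, so I = I_cm + Md² gives I = 0 + (5.1)(0.34)² = 0.58956 kg m^2.
Thin rod: I_cm = (1/12)ML² = (1/12)(4.77)(1.29)² = 0.66148 kg m^2; centre at d = 0.34 + 0.645 = 0.985 m, so I = I_cm + Md² gives I = 0.66148 + (4.77)(0.985)² = 5.2895 kg m^2.
Total I = 0.020346 + 0.58956 + 5.2895 = 5.8994 kg m^2.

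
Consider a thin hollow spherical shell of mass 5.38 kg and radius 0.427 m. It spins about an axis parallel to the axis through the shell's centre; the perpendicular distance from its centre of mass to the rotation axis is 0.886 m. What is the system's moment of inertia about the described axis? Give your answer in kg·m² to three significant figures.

4.88

I_cm = (2/3)MR² = (2/3)(5.38)(0.427)² = 0.65395 kg·m²; centre at d = 0.886 m, so I = I_cm + Md² gives I = 0.65395 + (5.38)(0.886)² = 4.8772 kg·m².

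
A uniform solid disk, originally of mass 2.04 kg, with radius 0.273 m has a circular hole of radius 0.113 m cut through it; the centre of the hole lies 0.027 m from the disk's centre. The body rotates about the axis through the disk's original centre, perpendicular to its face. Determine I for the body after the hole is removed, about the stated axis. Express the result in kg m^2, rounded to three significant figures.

Unpierced body about its centre: I₀ = (1/2)MR² = (1/2)(2.04)(0.273)² = 0.07602 kg m^2.
The removed disk has mass m = M·(r/R)² = (2.04)(0.113/0.273)² = 0.34951 kg (same uniform areal density).
Its moment of inertia about the rotation axis (parallel-axis theorem): I_hole = (1/2)mr² + md² = (1/2)(0.34951)(0.113)² + (0.34951)(0.027)² = 0.0024863 kg m^2.
Treating the hole as negative mass, I = I₀ − I_hole = 0.07602 − 0.0024863 = 0.073533 kg m^2.

0.0735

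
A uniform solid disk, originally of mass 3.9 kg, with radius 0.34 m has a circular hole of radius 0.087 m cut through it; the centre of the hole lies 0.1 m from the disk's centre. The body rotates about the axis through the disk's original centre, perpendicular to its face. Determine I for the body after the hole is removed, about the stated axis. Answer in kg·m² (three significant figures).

Unpierced body about its centre: I₀ = (1/2)MR² = (1/2)(3.9)(0.34)² = 0.22542 kg·m².
The removed disk has mass m = M·(r/R)² = (3.9)(0.087/0.34)² = 0.25536 kg (same uniform areal density).
Its moment of inertia about the rotation axis (parallel-axis theorem): I_hole = (1/2)mr² + md² = (1/2)(0.25536)(0.087)² + (0.25536)(0.1)² = 0.0035199 kg·m².
Treating the hole as negative mass, I = I₀ − I_hole = 0.22542 − 0.0035199 = 0.2219 kg·m².

0.222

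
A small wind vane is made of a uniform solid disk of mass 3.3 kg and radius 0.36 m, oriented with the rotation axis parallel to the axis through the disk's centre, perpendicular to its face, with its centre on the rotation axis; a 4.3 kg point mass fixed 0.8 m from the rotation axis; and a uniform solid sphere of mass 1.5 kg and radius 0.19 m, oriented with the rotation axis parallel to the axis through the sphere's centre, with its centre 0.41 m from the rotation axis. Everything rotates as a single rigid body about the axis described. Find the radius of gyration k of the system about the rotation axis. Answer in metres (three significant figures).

Solid disk: I_cm = (1/2)MR² = (1/2)(3.3)(0.36)² = 0.21384 kg·m²; axis through the centre, so I = 0.21384 kg·m².
Point mass: I_cm = 0; centre at d = 0.8 m, so I = I_cm + Md² gives I = 0 + (4.3)(0.8)² = 2.752 kg·m².
Solid sphere: I_cm = (2/5)MR² = (2/5)(1.5)(0.19)² = 0.02166 kg·m²; centre at d = 0.41 m, so I = I_cm + Md² gives I = 0.02166 + (1.5)(0.41)² = 0.27381 kg·m².
Total I = 3.2397 kg·m²; total mass M = 9.1 kg.
k = √(I/M) = √(3.2397/9.1) = 0.59666 m.

0.597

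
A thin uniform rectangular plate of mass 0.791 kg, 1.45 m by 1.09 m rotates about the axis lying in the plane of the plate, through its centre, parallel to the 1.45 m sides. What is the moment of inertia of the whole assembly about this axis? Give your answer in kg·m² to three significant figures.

0.0783

I_cm = (1/12)Mb² = (1/12)(0.791)(1.09)² = 0.078316 kg·m²; axis through the centre, so I = 0.078316 kg·m².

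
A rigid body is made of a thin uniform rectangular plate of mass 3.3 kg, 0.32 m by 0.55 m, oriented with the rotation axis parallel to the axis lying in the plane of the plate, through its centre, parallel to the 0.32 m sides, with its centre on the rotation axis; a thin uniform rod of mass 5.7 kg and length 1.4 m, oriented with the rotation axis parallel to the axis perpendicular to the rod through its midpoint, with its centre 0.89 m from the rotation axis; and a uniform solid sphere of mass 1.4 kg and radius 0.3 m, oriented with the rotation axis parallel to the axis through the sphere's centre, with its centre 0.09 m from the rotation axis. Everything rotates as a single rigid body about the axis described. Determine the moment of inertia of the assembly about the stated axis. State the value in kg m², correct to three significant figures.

5.59

Rectangular plate: I_cm = (1/12)Mb² = (1/12)(3.3)(0.55)² = 0.083187 kg m²; axis through the centre, so I = 0.083187 kg m².
Thin rod: I_cm = (1/12)ML² = (1/12)(5.7)(1.4)² = 0.931 kg m²; centre at d = 0.89 m, so the parallel axis theorem gives I = 0.931 + (5.7)(0.89)² = 5.446 kg m².
Solid sphere: I_cm = (2/5)MR² = (2/5)(1.4)(0.3)² = 0.0504 kg m²; centre at d = 0.09 m, so the parallel axis theorem gives I = 0.0504 + (1.4)(0.09)² = 0.06174 kg m².
Total I = 0.083187 + 5.446 + 0.06174 = 5.5909 kg m².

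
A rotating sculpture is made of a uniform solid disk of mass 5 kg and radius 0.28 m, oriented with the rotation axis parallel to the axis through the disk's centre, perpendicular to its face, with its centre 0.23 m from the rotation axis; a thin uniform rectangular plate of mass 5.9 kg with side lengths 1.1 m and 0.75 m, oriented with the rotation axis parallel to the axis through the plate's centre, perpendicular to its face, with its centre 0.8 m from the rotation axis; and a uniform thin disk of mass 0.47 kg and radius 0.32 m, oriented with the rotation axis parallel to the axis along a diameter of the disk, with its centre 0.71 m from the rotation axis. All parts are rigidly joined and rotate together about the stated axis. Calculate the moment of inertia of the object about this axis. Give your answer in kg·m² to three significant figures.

Solid disk: I_cm = (1/2)MR² = (1/2)(5)(0.28)² = 0.196 kg·m²; centre at d = 0.23 m, so I = I_cm + Md² gives I = 0.196 + (5)(0.23)² = 0.4605 kg·m².
Rectangular plate: I_cm = (1/12)M(a²+b²) = (1/12)(5.9)[(1.1)² + (0.75)²] = 0.87148 kg·m²; centre at d = 0.8 m, so I = I_cm + Md² gives I = 0.87148 + (5.9)(0.8)² = 4.6475 kg·m².
Thin disk: I_cm = (1/4)MR² = (1/4)(0.47)(0.32)² = 0.012032 kg·m²; centre at d = 0.71 m, so I = I_cm + Md² gives I = 0.012032 + (0.47)(0.71)² = 0.24896 kg·m².
Total I = 0.4605 + 4.6475 + 0.24896 = 5.3569 kg·m².

5.36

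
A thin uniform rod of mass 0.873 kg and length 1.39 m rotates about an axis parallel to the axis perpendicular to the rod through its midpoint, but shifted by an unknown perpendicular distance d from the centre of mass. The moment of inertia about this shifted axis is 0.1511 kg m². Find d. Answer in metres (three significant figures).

About the centre-of-mass axis, I_cm = (1/12)ML² = (1/12)(0.873)(1.39)² = 0.14056 kg m².
Parallel axis theorem: I = I_cm + Md², so Md² = 0.1511 − 0.14056 = 0.01054 kg m².
d = √(0.01054 / 0.873) = 0.10988 m.

0.110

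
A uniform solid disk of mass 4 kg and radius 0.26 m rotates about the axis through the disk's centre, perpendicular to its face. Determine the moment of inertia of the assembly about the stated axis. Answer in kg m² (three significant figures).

0.135

I_cm = (1/2)MR² = (1/2)(4)(0.26)² = 0.1352 kg m²; axis through the centre, so I = 0.1352 kg m².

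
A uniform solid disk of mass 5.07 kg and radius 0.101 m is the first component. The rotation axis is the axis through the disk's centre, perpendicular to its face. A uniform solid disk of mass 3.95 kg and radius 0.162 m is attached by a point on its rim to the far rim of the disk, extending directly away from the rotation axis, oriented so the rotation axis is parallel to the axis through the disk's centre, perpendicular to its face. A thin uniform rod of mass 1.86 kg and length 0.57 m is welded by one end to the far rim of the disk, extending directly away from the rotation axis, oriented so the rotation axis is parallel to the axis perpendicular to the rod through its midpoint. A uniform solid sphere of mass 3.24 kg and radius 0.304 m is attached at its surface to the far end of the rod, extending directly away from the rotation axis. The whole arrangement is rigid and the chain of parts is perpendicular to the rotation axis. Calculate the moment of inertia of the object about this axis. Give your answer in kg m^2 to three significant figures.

6.93

Solid disk: I_cm = (1/2)MR² = (1/2)(5.07)(0.101)² = 0.02586 kg m^2; axis through the centre, so I = 0.02586 kg m^2.
Solid disk: I_cm = (1/2)MR² = (1/2)(3.95)(0.162)² = 0.051832 kg m^2; centre at d = 0.101 + 0.162 = 0.263 m, so the parallel axis theorem gives I = 0.051832 + (3.95)(0.263)² = 0.32505 kg m^2.
Thin rod: I_cm = (1/12)ML² = (1/12)(1.86)(0.57)² = 0.050359 kg m^2; centre at d = 0.101 + 0.162 + 0.162 + 0.285 = 0.71 m, so the parallel axis theorem gives I = 0.050359 + (1.86)(0.71)² = 0.98799 kg m^2.
Solid sphere: I_cm = (2/5)MR² = (2/5)(3.24)(0.304)² = 0.11977 kg m^2; centre at d = 0.101 + 0.162 + 0.162 + 0.285 + 0.285 + 0.304 = 1.299 m, so the parallel axis theorem gives I = 0.11977 + (3.24)(1.299)² = 5.587 kg m^2.
Total I = 0.02586 + 0.32505 + 0.98799 + 5.587 = 6.9258 kg m^2.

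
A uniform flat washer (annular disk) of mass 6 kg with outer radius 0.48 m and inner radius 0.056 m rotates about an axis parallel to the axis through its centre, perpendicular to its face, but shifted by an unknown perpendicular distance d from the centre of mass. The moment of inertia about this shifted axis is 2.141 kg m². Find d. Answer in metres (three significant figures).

0.490

About the centre-of-mass axis, I_cm = (1/2)M(R²+r²) = (1/2)(6)[(0.48)² + (0.056)²] = 0.70061 kg m².
Parallel axis theorem: I = I_cm + Md², so Md² = 2.141 − 0.70061 = 1.4404 kg m².
d = √(1.4404 / 6) = 0.48996 m.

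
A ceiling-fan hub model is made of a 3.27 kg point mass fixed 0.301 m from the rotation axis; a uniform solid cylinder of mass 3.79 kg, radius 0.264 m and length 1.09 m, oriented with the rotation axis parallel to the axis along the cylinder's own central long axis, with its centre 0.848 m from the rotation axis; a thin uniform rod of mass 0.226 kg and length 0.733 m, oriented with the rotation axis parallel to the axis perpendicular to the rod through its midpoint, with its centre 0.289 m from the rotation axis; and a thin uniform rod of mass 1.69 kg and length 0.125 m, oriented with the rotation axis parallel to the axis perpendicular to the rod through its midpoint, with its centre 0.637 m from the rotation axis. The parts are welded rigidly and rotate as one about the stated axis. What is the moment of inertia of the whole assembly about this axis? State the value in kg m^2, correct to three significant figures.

3.87

Point mass: I_cm = 0; centre at d = 0.301 m, so the parallel axis theorem gives I = 0 + (3.27)(0.301)² = 0.29627 kg m^2.
Solid cylinder: I_cm = (1/2)MR² = (1/2)(3.79)(0.264)² = 0.13207 kg m^2; centre at d = 0.848 m, so the parallel axis theorem gives I = 0.13207 + (3.79)(0.848)² = 2.8575 kg m^2.
Thin rod: I_cm = (1/12)ML² = (1/12)(0.226)(0.733)² = 0.010119 kg m^2; centre at d = 0.289 m, so the parallel axis theorem gives I = 0.010119 + (0.226)(0.289)² = 0.028995 kg m^2.
Thin rod: I_cm = (1/12)ML² = (1/12)(1.69)(0.125)² = 0.0022005 kg m^2; centre at d = 0.637 m, so the parallel axis theorem gives I = 0.0022005 + (1.69)(0.637)² = 0.68795 kg m^2.
Total I = 0.29627 + 2.8575 + 0.028995 + 0.68795 = 3.8707 kg m^2.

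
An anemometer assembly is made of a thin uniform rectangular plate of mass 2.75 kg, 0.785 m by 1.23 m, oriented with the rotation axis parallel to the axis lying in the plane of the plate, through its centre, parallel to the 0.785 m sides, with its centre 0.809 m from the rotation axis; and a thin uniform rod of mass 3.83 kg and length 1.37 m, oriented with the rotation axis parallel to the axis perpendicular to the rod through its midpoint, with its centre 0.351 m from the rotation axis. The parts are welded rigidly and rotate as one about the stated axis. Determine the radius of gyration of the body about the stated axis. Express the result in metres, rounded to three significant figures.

0.699

Rectangular plate: I_cm = (1/12)Mb² = (1/12)(2.75)(1.23)² = 0.34671 kg·m²; centre at d = 0.809 m, so I = I_cm + Md² gives I = 0.34671 + (2.75)(0.809)² = 2.1465 kg·m².
Thin rod: I_cm = (1/12)ML² = (1/12)(3.83)(1.37)² = 0.59904 kg·m²; centre at d = 0.351 m, so I = I_cm + Md² gives I = 0.59904 + (3.83)(0.351)² = 1.0709 kg·m².
Total I = 3.2174 kg·m²; total mass M = 6.58 kg.
k = √(I/M) = √(3.2174/6.58) = 0.69927 m.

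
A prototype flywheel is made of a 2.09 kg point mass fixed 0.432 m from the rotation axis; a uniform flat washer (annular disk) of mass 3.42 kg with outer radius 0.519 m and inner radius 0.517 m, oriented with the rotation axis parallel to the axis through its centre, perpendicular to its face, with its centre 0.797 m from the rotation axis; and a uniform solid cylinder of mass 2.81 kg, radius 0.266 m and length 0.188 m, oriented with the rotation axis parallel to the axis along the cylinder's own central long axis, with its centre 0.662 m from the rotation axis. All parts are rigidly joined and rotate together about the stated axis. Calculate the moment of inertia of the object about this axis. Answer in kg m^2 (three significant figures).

4.81

Point mass: I_cm = 0; centre at d = 0.432 m, so the parallel axis theorem gives I = 0 + (2.09)(0.432)² = 0.39004 kg m^2.
Annular disk: I_cm = (1/2)M(R²+r²) = (1/2)(3.42)[(0.519)² + (0.517)²] = 0.91767 kg m^2; centre at d = 0.797 m, so the parallel axis theorem gives I = 0.91767 + (3.42)(0.797)² = 3.0901 kg m^2.
Solid cylinder: I_cm = (1/2)MR² = (1/2)(2.81)(0.266)² = 0.099412 kg m^2; centre at d = 0.662 m, so the parallel axis theorem gives I = 0.099412 + (2.81)(0.662)² = 1.3309 kg m^2.
Total I = 0.39004 + 3.0901 + 1.3309 = 4.811 kg m^2.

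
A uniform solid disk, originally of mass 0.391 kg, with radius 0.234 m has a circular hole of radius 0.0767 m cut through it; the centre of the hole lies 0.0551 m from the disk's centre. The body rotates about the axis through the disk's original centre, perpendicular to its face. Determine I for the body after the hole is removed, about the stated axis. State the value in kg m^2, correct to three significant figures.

Unpierced body about its centre: I₀ = (1/2)MR² = (1/2)(0.391)(0.234)² = 0.010705 kg m^2.
The removed disk has mass m = M·(r/R)² = (0.391)(0.0767/0.234)² = 0.042008 kg (same uniform areal density).
Its moment of inertia about the rotation axis (parallel-axis theorem): I_hole = (1/2)mr² + md² = (1/2)(0.042008)(0.0767)² + (0.042008)(0.0551)² = 0.0002511 kg m^2.
Treating the hole as negative mass, I = I₀ − I_hole = 0.010705 − 0.0002511 = 0.010454 kg m^2.

0.0105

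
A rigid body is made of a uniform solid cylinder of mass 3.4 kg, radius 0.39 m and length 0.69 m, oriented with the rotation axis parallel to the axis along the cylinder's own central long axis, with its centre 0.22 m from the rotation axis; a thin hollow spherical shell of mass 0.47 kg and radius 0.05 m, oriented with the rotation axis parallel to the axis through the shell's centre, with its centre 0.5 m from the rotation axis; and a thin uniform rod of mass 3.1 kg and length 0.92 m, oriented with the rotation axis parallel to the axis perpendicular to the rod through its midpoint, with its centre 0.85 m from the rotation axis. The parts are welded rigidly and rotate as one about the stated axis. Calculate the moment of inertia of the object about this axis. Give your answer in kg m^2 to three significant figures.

Solid cylinder: I_cm = (1/2)MR² = (1/2)(3.4)(0.39)² = 0.25857 kg m^2; centre at d = 0.22 m, so the parallel axis theorem gives I = 0.25857 + (3.4)(0.22)² = 0.42313 kg m^2.
Spherical shell: I_cm = (2/3)MR² = (2/3)(0.47)(0.05)² = 0.00078333 kg m^2; centre at d = 0.5 m, so the parallel axis theorem gives I = 0.00078333 + (0.47)(0.5)² = 0.11828 kg m^2.
Thin rod: I_cm = (1/12)ML² = (1/12)(3.1)(0.92)² = 0.21865 kg m^2; centre at d = 0.85 m, so the parallel axis theorem gives I = 0.21865 + (3.1)(0.85)² = 2.4584 kg m^2.
Total I = 0.42313 + 0.11828 + 2.4584 = 2.9998 kg m^2.

3.00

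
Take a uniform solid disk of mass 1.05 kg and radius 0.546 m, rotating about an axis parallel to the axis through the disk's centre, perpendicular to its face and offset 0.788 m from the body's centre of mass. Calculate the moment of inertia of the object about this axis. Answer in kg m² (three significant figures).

0.809

I_cm = (1/2)MR² = (1/2)(1.05)(0.546)² = 0.15651 kg m²; centre at d = 0.788 m, so I = I_cm + Md² gives I = 0.15651 + (1.05)(0.788)² = 0.8085 kg m².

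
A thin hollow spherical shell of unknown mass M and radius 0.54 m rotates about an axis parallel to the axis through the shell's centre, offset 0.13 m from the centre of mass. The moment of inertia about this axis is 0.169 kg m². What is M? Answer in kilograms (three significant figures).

0.800

I = I_cm + Md² = (2/3)MR² + Md² = M·[0.666667·(0.54)² + (0.13)²] = M·0.2113.
So M = 0.169 / 0.2113 = 0.79981 kg.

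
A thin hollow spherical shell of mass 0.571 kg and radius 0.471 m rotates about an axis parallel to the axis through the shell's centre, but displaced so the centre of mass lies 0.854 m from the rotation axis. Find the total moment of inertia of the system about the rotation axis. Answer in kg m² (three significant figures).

I_cm = (2/3)MR² = (2/3)(0.571)(0.471)² = 0.084447 kg m²; centre at d = 0.854 m, so I = I_cm + Md² gives I = 0.084447 + (0.571)(0.854)² = 0.50089 kg m².

0.501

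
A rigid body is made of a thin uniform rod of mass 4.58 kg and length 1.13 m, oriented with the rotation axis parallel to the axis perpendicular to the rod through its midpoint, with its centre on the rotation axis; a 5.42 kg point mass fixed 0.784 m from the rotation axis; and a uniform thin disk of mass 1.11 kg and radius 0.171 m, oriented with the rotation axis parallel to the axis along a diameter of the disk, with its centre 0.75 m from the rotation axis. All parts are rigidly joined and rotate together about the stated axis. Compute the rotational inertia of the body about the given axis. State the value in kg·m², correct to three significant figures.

4.45

Thin rod: I_cm = (1/12)ML² = (1/12)(4.58)(1.13)² = 0.48735 kg·m²; axis through the centre, so I = 0.48735 kg·m².
Point mass: I_cm = 0; centre at d = 0.784 m, so I = I_cm + Md² gives I = 0 + (5.42)(0.784)² = 3.3314 kg·m².
Thin disk: I_cm = (1/4)MR² = (1/4)(1.11)(0.171)² = 0.0081144 kg·m²; centre at d = 0.75 m, so I = I_cm + Md² gives I = 0.0081144 + (1.11)(0.75)² = 0.63249 kg·m².
Total I = 0.48735 + 3.3314 + 0.63249 = 4.4513 kg·m².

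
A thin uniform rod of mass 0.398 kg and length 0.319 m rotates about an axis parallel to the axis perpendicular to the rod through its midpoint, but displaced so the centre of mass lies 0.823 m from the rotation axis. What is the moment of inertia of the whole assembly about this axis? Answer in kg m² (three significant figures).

0.273

I_cm = (1/12)ML² = (1/12)(0.398)(0.319)² = 0.0033751 kg m²; centre at d = 0.823 m, so I = I_cm + Md² gives I = 0.0033751 + (0.398)(0.823)² = 0.27295 kg m².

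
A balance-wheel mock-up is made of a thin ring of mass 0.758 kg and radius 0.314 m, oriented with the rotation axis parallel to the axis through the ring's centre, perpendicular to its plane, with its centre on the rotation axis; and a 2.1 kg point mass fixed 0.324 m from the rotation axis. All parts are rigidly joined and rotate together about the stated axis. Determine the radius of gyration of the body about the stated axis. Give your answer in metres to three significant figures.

Thin ring: I_cm = MR² = (0.758)(0.314)² = 0.074736 kg·m²; axis through the centre, so I = 0.074736 kg·m².
Point mass: I_cm = 0; centre at d = 0.324 m, so the parallel axis theorem gives I = 0 + (2.1)(0.324)² = 0.22045 kg·m².
Total I = 0.29519 kg·m²; total mass M = 2.858 kg.
k = √(I/M) = √(0.29519/2.858) = 0.32138 m.

0.321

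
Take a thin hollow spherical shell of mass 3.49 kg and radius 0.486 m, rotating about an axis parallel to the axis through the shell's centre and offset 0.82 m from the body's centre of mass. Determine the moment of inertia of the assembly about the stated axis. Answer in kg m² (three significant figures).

I_cm = (2/3)MR² = (2/3)(3.49)(0.486)² = 0.54955 kg m²; centre at d = 0.82 m, so the parallel axis theorem gives I = 0.54955 + (3.49)(0.82)² = 2.8962 kg m².

2.90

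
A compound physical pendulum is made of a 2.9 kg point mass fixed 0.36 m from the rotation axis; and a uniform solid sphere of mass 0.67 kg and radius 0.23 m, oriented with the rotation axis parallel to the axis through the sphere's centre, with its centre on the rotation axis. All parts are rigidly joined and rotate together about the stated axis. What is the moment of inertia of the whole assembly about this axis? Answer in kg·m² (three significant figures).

0.390

Point mass: I_cm = 0; centre at d = 0.36 m, so I = I_cm + Md² gives I = 0 + (2.9)(0.36)² = 0.37584 kg·m².
Solid sphere: I_cm = (2/5)MR² = (2/5)(0.67)(0.23)² = 0.014177 kg·m²; axis through the centre, so I = 0.014177 kg·m².
Total I = 0.37584 + 0.014177 = 0.39002 kg·m².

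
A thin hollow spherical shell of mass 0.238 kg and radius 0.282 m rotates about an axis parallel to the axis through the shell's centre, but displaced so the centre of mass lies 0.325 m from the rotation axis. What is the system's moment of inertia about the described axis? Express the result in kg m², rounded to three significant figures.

I_cm = (2/3)MR² = (2/3)(0.238)(0.282)² = 0.012618 kg m²; centre at d = 0.325 m, so I = I_cm + Md² gives I = 0.012618 + (0.238)(0.325)² = 0.037757 kg m².

0.0378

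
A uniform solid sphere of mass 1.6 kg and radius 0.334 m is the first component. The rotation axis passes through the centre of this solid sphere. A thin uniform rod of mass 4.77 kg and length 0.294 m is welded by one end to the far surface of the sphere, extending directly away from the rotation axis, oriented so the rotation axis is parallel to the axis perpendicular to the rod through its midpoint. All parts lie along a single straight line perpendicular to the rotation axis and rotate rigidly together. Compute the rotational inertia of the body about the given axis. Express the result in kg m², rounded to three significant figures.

1.21

Solid sphere: I_cm = (2/5)MR² = (2/5)(1.6)(0.334)² = 0.071396 kg m²; axis through the centre, so I = 0.071396 kg m².
Thin rod: I_cm = (1/12)ML² = (1/12)(4.77)(0.294)² = 0.034358 kg m²; centre at d = 0.334 + 0.147 = 0.481 m, so the parallel axis theorem gives I = 0.034358 + (4.77)(0.481)² = 1.138 kg m².
Total I = 0.071396 + 1.138 = 1.2093 kg m².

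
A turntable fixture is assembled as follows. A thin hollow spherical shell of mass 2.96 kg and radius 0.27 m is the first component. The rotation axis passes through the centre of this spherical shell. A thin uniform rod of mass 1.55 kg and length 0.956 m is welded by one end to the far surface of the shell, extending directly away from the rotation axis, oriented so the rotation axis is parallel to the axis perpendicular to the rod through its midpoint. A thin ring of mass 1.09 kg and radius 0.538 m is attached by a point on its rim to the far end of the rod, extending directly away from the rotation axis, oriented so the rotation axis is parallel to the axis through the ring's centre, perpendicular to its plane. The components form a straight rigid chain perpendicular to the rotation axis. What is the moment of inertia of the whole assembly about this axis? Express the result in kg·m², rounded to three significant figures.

4.84

Spherical shell: I_cm = (2/3)MR² = (2/3)(2.96)(0.27)² = 0.14386 kg·m²; axis through the centre, so I = 0.14386 kg·m².
Thin rod: I_cm = (1/12)ML² = (1/12)(1.55)(0.956)² = 0.11805 kg·m²; centre at d = 0.27 + 0.478 = 0.748 m, so the parallel axis theorem gives I = 0.11805 + (1.55)(0.748)² = 0.98528 kg·m².
Thin ring: I_cm = MR² = (1.09)(0.538)² = 0.31549 kg·m²; centre at d = 0.27 + 0.478 + 0.478 + 0.538 = 1.764 m, so the parallel axis theorem gives I = 0.31549 + (1.09)(1.764)² = 3.7072 kg·m².
Total I = 0.14386 + 0.98528 + 3.7072 = 4.8364 kg·m².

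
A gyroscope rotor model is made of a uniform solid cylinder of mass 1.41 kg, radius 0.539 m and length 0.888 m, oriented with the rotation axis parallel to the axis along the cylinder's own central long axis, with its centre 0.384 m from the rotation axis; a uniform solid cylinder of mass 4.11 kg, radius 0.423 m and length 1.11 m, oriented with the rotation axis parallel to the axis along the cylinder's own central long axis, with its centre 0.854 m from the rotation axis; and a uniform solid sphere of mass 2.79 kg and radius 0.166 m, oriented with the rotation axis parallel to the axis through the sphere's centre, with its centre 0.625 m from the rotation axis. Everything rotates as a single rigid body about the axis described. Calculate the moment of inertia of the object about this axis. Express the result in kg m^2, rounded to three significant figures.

Solid cylinder: I_cm = (1/2)MR² = (1/2)(1.41)(0.539)² = 0.20482 kg m^2; centre at d = 0.384 m, so I = I_cm + Md² gives I = 0.20482 + (1.41)(0.384)² = 0.41273 kg m^2.
Solid cylinder: I_cm = (1/2)MR² = (1/2)(4.11)(0.423)² = 0.3677 kg m^2; centre at d = 0.854 m, so I = I_cm + Md² gives I = 0.3677 + (4.11)(0.854)² = 3.3652 kg m^2.
Solid sphere: I_cm = (2/5)MR² = (2/5)(2.79)(0.166)² = 0.030752 kg m^2; centre at d = 0.625 m, so I = I_cm + Md² gives I = 0.030752 + (2.79)(0.625)² = 1.1206 kg m^2.
Total I = 0.41273 + 3.3652 + 1.1206 = 4.8985 kg m^2.

4.90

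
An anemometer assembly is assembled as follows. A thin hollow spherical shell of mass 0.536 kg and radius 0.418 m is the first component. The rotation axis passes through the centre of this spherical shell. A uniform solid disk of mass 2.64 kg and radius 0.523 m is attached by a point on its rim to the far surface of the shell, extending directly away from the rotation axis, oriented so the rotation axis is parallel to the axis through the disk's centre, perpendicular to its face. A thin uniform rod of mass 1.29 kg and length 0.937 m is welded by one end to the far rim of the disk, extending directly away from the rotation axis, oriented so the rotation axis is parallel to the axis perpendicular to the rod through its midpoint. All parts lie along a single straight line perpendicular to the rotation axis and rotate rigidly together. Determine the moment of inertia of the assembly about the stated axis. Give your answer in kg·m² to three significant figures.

7.67

Spherical shell: I_cm = (2/3)MR² = (2/3)(0.536)(0.418)² = 0.062435 kg·m²; axis through the centre, so I = 0.062435 kg·m².
Solid disk: I_cm = (1/2)MR² = (1/2)(2.64)(0.523)² = 0.36106 kg·m²; centre at d = 0.418 + 0.523 = 0.941 m, so the parallel axis theorem gives I = 0.36106 + (2.64)(0.941)² = 2.6987 kg·m².
Thin rod: I_cm = (1/12)ML² = (1/12)(1.29)(0.937)² = 0.094382 kg·m²; centre at d = 0.418 + 0.523 + 0.523 + 0.4685 = 1.9325 m, so the parallel axis theorem gives I = 0.094382 + (1.29)(1.9325)² = 4.912 kg·m².
Total I = 0.062435 + 2.6987 + 4.912 = 7.6731 kg·m².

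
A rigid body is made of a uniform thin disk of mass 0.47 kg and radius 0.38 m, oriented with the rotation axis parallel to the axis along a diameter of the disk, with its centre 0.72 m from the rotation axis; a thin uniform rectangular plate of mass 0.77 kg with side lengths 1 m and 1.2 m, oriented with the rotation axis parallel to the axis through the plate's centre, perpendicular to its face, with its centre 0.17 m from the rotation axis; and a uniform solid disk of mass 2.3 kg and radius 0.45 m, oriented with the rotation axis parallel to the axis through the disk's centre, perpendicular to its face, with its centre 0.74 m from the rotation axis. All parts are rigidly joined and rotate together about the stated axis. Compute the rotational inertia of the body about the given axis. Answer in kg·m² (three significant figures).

1.93

Thin disk: I_cm = (1/4)MR² = (1/4)(0.47)(0.38)² = 0.016967 kg·m²; centre at d = 0.72 m, so I = I_cm + Md² gives I = 0.016967 + (0.47)(0.72)² = 0.26061 kg·m².
Rectangular plate: I_cm = (1/12)M(a²+b²) = (1/12)(0.77)[(1)² + (1.2)²] = 0.15657 kg·m²; centre at d = 0.17 m, so I = I_cm + Md² gives I = 0.15657 + (0.77)(0.17)² = 0.17882 kg·m².
Solid disk: I_cm = (1/2)MR² = (1/2)(2.3)(0.45)² = 0.23287 kg·m²; centre at d = 0.74 m, so I = I_cm + Md² gives I = 0.23287 + (2.3)(0.74)² = 1.4924 kg·m².
Total I = 0.26061 + 0.17882 + 1.4924 = 1.9318 kg·m².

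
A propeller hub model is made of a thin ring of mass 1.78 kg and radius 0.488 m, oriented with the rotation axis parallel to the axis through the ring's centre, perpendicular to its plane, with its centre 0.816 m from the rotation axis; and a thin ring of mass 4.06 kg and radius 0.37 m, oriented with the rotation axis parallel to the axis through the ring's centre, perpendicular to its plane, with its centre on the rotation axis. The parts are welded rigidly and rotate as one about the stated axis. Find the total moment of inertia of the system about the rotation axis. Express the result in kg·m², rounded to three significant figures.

2.16

Thin ring: I_cm = MR² = (1.78)(0.488)² = 0.4239 kg·m²; centre at d = 0.816 m, so I = I_cm + Md² gives I = 0.4239 + (1.78)(0.816)² = 1.6091 kg·m².
Thin ring: I_cm = MR² = (4.06)(0.37)² = 0.55581 kg·m²; axis through the centre, so I = 0.55581 kg·m².
Total I = 1.6091 + 0.55581 = 2.1649 kg·m².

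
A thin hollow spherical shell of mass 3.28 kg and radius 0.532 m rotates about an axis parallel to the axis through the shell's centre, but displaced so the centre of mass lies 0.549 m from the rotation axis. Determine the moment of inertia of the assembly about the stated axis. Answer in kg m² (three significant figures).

I_cm = (2/3)MR² = (2/3)(3.28)(0.532)² = 0.61888 kg m²; centre at d = 0.549 m, so the parallel axis theorem gives I = 0.61888 + (3.28)(0.549)² = 1.6075 kg m².

1.61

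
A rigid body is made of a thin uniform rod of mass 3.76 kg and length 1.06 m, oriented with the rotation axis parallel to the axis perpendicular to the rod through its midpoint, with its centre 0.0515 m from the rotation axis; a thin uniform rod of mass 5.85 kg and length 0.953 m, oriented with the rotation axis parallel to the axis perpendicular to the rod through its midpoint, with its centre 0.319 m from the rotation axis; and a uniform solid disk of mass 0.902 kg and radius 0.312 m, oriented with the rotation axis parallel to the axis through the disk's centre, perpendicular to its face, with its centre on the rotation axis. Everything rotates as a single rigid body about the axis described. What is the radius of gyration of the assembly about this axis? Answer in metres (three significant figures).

Thin rod: I_cm = (1/12)ML² = (1/12)(3.76)(1.06)² = 0.35206 kg m²; centre at d = 0.0515 m, so I = I_cm + Md² gives I = 0.35206 + (3.76)(0.0515)² = 0.36203 kg m².
Thin rod: I_cm = (1/12)ML² = (1/12)(5.85)(0.953)² = 0.44275 kg m²; centre at d = 0.319 m, so I = I_cm + Md² gives I = 0.44275 + (5.85)(0.319)² = 1.0381 kg m².
Solid disk: I_cm = (1/2)MR² = (1/2)(0.902)(0.312)² = 0.043902 kg m²; axis through the centre, so I = 0.043902 kg m².
Total I = 1.444 kg m²; total mass M = 10.512 kg.
k = √(I/M) = √(1.444/10.512) = 0.37063 m.

0.371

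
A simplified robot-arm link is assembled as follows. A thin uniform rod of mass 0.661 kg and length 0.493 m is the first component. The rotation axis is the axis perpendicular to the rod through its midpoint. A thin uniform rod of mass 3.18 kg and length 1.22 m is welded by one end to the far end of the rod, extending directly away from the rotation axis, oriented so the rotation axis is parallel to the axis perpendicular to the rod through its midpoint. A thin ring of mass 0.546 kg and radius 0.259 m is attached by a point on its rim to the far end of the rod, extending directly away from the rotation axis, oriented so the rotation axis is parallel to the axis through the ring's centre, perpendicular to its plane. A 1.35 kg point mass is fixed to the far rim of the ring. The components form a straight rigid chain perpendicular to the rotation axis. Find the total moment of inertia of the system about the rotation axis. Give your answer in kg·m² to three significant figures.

Thin rod: I_cm = (1/12)ML² = (1/12)(0.661)(0.493)² = 0.013388 kg·m²; axis through the centre, so I = 0.013388 kg·m².
Thin rod: I_cm = (1/12)ML² = (1/12)(3.18)(1.22)² = 0.39443 kg·m²; centre at d = 0.2465 + 0.61 = 0.8565 m, so I = I_cm + Md² gives I = 0.39443 + (3.18)(0.8565)² = 2.7272 kg·m².
Thin ring: I_cm = MR² = (0.546)(0.259)² = 0.036626 kg·m²; centre at d = 0.2465 + 0.61 + 0.61 + 0.259 = 1.7255 m, so I = I_cm + Md² gives I = 0.036626 + (0.546)(1.7255)² = 1.6623 kg·m².
Point mass: I_cm = 0; centre at d = 0.2465 + 0.61 + 0.61 + 0.259 + 0.259 = 1.9845 m, so I = I_cm + Md² gives I = 0 + (1.35)(1.9845)² = 5.3166 kg·m².
Total I = 0.013388 + 2.7272 + 1.6623 + 5.3166 = 9.7195 kg·m².

9.72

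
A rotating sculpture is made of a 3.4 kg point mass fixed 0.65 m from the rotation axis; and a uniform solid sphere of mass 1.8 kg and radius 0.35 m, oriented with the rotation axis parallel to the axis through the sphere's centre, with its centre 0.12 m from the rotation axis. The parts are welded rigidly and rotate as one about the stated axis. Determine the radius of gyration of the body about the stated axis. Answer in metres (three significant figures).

0.546

Point mass: I_cm = 0; centre at d = 0.65 m, so I = I_cm + Md² gives I = 0 + (3.4)(0.65)² = 1.4365 kg m^2.
Solid sphere: I_cm = (2/5)MR² = (2/5)(1.8)(0.35)² = 0.0882 kg m^2; centre at d = 0.12 m, so I = I_cm + Md² gives I = 0.0882 + (1.8)(0.12)² = 0.11412 kg m^2.
Total I = 1.5506 kg m^2; total mass M = 5.2 kg.
k = √(I/M) = √(1.5506/5.2) = 0.54607 m.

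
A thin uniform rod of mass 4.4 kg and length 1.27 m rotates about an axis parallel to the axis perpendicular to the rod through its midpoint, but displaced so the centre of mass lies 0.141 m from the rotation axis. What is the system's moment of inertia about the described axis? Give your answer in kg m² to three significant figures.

I_cm = (1/12)ML² = (1/12)(4.4)(1.27)² = 0.5914 kg m²; centre at d = 0.141 m, so I = I_cm + Md² gives I = 0.5914 + (4.4)(0.141)² = 0.67887 kg m².

0.679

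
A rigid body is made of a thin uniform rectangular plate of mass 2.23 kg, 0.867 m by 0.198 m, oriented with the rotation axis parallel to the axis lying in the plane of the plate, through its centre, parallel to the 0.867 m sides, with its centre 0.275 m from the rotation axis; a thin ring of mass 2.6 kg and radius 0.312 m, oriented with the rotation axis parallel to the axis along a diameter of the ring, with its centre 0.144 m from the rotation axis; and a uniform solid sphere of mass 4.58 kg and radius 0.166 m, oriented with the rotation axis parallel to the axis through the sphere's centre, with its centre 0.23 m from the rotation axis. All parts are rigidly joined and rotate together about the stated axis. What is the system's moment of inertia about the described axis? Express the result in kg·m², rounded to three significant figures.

Rectangular plate: I_cm = (1/12)Mb² = (1/12)(2.23)(0.198)² = 0.0072854 kg·m²; centre at d = 0.275 m, so the parallel axis theorem gives I = 0.0072854 + (2.23)(0.275)² = 0.17593 kg·m².
Thin ring: I_cm = (1/2)MR² = (1/2)(2.6)(0.312)² = 0.12655 kg·m²; centre at d = 0.144 m, so the parallel axis theorem gives I = 0.12655 + (2.6)(0.144)² = 0.18046 kg·m².
Solid sphere: I_cm = (2/5)MR² = (2/5)(4.58)(0.166)² = 0.050483 kg·m²; centre at d = 0.23 m, so the parallel axis theorem gives I = 0.050483 + (4.58)(0.23)² = 0.29276 kg·m².
Total I = 0.17593 + 0.18046 + 0.29276 = 0.64915 kg·m².

0.649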